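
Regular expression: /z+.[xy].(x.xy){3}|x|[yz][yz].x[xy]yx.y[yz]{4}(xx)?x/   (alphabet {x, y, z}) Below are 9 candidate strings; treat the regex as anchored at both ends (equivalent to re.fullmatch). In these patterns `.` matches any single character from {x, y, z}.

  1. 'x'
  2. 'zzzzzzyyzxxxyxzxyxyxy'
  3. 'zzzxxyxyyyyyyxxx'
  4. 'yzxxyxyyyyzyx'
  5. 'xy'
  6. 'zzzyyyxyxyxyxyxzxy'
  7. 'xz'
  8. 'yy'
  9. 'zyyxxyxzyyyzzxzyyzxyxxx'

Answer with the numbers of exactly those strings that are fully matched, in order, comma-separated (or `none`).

1. 'x' → match
2 → match
3 → match
4 → no match
5. 'xy' → no match
6 → match
7. 'xz' → no match
8. 'yy' → no match
9 → no match

1, 2, 3, 6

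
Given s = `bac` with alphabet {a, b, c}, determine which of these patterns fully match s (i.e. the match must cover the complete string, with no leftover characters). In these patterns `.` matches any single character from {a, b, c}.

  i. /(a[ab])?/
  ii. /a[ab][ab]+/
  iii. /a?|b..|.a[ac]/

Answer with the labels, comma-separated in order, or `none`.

i → no match
ii → no match — must start with `a`
iii → match

iii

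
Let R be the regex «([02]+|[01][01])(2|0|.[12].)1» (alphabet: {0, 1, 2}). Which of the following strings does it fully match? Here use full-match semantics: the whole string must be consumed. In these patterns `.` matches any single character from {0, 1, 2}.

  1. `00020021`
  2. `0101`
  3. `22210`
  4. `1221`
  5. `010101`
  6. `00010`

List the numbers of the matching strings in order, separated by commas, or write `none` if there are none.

1 → match
2 → match
3 → no match — must end with `1`
4 → no match
5 → match
6 → no match — must end with `1`

1, 2, 5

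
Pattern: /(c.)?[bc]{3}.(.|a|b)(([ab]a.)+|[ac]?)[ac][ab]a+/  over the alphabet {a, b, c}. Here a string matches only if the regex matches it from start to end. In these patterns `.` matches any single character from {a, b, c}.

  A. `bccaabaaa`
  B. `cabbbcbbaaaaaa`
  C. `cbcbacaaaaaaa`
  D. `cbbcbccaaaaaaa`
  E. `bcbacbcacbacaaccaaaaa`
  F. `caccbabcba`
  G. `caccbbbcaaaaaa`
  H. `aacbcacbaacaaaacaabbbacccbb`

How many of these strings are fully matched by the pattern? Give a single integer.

A → no match
B → match
C → match
D → match
E → no match
F → match
G → match
H → no match — must end with `a`
Total matched: 5

5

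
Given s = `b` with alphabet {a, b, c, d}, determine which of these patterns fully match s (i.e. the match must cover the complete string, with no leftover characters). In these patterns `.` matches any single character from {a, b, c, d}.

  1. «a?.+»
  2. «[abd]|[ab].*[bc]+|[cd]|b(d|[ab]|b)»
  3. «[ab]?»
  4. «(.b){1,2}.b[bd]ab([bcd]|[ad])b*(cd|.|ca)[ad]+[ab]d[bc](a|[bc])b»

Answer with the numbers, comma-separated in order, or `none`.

1, 2, 3

1 → match
2 → match
3 → match
4 → no match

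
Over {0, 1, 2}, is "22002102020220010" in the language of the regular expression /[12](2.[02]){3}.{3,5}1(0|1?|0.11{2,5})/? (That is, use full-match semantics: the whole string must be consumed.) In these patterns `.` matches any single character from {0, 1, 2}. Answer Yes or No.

Yes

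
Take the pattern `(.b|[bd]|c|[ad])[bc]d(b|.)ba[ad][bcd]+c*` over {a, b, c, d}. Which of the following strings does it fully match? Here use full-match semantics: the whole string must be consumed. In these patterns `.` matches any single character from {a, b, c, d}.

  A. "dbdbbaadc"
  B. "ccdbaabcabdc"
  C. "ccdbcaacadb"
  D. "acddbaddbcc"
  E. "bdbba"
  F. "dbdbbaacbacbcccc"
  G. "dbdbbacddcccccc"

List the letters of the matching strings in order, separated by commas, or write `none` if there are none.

A → match
B → no match
C → no match
D → match
E → no match
F → no match
G → no match

A, D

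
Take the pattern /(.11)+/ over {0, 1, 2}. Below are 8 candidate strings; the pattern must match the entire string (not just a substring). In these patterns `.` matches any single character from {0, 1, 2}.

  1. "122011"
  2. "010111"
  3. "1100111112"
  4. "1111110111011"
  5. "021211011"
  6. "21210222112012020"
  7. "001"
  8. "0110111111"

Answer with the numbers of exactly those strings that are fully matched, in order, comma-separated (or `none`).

none

1 → no match
2 → no match
3 → no match — must end with "11"
4 → no match
5 → no match
6 → no match — must end with "11"
7 → no match — must end with "11"
8 → no match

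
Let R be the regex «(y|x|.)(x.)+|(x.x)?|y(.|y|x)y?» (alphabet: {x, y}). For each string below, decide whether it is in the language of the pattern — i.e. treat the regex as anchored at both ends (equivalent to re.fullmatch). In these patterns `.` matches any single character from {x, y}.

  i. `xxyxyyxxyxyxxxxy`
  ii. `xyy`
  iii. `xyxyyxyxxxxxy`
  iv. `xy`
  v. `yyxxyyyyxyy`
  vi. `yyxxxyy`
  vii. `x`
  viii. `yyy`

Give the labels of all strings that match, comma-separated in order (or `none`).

i → no match
ii → no match
iii → no match
iv → no match
v → no match
vi → no match
vii → no match
viii → match

viii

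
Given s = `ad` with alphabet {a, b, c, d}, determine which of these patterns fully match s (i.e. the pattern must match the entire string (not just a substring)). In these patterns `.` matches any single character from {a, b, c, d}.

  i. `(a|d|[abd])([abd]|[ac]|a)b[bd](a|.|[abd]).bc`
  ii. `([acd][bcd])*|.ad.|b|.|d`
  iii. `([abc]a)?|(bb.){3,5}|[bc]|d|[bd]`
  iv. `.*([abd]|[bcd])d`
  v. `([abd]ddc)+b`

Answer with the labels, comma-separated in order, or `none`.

ii, iv

i → no match — must end with `bc`
ii → match
iii → no match
iv → match
v → no match — must end with `ddcb`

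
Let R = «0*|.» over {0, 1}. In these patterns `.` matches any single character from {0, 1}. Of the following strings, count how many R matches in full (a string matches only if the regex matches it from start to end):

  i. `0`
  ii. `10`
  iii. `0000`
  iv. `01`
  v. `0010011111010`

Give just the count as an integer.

i → match
ii → no match
iii → match
iv → no match
v → no match
Total matched: 2

2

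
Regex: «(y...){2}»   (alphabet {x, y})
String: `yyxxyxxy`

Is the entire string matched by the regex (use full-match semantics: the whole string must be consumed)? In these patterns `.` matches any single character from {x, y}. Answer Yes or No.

Yes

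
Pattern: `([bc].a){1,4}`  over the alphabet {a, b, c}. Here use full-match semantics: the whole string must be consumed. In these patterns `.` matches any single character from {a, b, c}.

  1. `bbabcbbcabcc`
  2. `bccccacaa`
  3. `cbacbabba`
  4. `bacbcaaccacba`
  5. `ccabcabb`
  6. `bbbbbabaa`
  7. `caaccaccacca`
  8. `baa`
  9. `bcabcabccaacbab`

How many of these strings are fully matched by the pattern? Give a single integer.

1 → no match — must end with `a`
2 → no match
3 → match
4 → no match
5 → no match — must end with `a`
6 → no match
7 → match
8 → match
9 → no match — must end with `a`
Total matched: 3

3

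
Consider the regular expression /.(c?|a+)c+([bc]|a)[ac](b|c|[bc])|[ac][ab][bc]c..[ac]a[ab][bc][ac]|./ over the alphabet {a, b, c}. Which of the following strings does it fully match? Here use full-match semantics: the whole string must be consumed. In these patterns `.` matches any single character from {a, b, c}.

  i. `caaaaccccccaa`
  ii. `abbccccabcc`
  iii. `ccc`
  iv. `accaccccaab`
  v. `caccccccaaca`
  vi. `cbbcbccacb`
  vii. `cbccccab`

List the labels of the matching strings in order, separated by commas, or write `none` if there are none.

ii

i → no match
ii → match
iii → no match
iv → no match
v → no match
vi → no match
vii → no match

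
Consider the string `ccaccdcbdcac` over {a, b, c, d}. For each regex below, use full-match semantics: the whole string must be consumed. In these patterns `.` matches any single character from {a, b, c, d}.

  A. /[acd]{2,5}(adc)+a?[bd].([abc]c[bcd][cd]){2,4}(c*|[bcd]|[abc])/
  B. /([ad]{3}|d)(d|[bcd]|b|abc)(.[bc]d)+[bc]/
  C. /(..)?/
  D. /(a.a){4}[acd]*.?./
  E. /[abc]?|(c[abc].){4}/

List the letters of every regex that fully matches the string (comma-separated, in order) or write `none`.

A → no match
B → no match
C → no match
D → no match — must start with `a`
E → match

E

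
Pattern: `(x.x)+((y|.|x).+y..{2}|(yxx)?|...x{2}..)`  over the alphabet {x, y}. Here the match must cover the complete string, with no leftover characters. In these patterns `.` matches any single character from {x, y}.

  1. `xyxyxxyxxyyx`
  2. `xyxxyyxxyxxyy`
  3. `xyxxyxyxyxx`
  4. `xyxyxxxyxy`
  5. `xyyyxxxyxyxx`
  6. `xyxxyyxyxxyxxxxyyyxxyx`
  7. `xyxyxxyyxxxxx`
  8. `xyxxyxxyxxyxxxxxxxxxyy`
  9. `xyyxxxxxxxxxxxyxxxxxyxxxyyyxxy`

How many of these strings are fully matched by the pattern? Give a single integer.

1 → no match
2 → no match
3 → no match
4 → no match
5 → no match
6 → no match
7 → no match
8 → match
9 → no match
Total matched: 1

1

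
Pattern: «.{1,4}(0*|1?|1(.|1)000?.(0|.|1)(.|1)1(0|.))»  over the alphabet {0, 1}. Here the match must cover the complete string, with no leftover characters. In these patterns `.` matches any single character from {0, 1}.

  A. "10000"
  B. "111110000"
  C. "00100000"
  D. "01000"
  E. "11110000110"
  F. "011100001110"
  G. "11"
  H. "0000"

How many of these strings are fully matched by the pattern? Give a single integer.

7

A → match
B → no match
C → match
D → match
E → match
F → match
G → match
H → match
Total matched: 7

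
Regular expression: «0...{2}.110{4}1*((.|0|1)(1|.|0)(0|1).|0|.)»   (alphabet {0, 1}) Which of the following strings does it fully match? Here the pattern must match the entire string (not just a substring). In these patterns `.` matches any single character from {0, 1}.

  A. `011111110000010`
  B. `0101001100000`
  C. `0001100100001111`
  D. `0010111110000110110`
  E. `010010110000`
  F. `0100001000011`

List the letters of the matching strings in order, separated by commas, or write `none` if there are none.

A → no match
B → match
C → no match
D → no match
E. `010010110000` → no match
F → no match

B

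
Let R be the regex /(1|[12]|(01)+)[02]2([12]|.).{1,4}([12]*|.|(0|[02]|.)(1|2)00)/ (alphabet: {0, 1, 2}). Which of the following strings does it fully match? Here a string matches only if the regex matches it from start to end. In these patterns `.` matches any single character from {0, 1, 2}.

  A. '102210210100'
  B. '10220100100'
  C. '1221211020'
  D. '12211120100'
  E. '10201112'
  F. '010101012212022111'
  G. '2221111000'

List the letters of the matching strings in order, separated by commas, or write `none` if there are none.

A → match
B → match
C → no match
D → match
E → match
F → match
G → no match

A, B, D, E, F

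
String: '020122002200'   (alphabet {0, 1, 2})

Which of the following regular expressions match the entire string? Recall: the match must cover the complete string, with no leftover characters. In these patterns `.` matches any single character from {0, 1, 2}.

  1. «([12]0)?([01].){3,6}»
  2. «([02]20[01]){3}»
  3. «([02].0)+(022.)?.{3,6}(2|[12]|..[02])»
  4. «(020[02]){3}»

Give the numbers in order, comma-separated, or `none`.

1 → no match
2 → match
3 → match
4 → no match

2, 3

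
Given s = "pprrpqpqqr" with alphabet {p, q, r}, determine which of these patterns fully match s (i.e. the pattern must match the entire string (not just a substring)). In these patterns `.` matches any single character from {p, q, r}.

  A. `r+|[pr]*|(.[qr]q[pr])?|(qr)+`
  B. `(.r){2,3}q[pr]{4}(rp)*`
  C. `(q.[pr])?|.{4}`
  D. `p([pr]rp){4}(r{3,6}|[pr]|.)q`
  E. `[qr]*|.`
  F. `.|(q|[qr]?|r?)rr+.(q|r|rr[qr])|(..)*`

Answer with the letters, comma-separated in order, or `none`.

A → no match
B → no match
C → no match
D → no match — must end with "q"
E → no match
F → match

F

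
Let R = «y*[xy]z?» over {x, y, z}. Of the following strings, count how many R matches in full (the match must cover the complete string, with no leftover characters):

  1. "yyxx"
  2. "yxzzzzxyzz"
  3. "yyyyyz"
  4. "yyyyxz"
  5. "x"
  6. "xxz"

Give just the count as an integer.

1. "yyxx" → no match
2. "yxzzzzxyzz" → no match
3. "yyyyyz" → match
4. "yyyyxz" → match
5. "x" → match
6. "xxz" → no match
Total matched: 3

3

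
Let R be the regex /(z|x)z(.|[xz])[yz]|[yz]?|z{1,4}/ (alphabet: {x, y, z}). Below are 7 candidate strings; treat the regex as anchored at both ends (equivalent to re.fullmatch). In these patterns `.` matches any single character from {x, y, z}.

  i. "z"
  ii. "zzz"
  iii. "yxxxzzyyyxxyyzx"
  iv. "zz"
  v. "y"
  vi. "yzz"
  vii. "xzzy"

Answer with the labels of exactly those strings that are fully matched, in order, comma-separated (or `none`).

i, ii, iv, v, vii

i → match
ii → match
iii → no match
iv → match
v → match
vi → no match
vii → match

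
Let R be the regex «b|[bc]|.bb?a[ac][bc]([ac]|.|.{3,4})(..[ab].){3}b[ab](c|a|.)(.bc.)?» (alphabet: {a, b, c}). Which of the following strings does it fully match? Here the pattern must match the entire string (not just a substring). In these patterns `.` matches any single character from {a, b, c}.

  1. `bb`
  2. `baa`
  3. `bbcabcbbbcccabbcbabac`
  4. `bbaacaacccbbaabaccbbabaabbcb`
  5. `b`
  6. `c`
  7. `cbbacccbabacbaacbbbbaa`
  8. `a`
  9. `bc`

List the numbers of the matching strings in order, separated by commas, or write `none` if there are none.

4, 5, 6, 7

1. `bb` → no match
2. `baa` → no match
3 → no match
4 → match
5. `b` → match
6. `c` → match
7 → match
8. `a` → no match
9. `bc` → no match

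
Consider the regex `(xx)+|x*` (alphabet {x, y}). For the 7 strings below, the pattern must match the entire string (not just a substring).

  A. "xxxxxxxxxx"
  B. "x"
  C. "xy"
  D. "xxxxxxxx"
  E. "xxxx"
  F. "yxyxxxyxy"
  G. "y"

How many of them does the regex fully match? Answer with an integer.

A → match
B → match
C → no match
D → match
E → match
F → no match
G → no match
Total matched: 4

4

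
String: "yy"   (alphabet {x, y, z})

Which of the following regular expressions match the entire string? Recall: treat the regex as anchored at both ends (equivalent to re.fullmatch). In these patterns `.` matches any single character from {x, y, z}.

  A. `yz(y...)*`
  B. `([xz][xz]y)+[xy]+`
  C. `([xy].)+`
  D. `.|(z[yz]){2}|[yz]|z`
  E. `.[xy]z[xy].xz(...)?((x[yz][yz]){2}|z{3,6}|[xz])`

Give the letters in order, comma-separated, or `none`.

C

A → no match — must start with "yz"
B → no match
C → match
D → no match
E → no match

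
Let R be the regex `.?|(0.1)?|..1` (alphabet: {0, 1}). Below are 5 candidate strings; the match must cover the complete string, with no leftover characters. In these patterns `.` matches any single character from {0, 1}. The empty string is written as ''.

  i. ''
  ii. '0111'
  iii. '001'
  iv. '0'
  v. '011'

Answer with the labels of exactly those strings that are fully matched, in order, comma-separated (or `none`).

i → match
ii → no match
iii → match
iv → match
v → match

i, iii, iv, v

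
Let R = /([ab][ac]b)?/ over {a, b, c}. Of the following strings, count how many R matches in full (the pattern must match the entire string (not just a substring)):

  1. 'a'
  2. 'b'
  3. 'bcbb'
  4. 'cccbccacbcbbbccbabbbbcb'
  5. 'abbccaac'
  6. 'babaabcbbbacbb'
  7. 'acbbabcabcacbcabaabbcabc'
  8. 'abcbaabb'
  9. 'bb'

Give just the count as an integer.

0

1 → no match
2 → no match
3 → no match
4 → no match
5 → no match
6 → no match
7 → no match
8 → no match
9 → no match
Total matched: 0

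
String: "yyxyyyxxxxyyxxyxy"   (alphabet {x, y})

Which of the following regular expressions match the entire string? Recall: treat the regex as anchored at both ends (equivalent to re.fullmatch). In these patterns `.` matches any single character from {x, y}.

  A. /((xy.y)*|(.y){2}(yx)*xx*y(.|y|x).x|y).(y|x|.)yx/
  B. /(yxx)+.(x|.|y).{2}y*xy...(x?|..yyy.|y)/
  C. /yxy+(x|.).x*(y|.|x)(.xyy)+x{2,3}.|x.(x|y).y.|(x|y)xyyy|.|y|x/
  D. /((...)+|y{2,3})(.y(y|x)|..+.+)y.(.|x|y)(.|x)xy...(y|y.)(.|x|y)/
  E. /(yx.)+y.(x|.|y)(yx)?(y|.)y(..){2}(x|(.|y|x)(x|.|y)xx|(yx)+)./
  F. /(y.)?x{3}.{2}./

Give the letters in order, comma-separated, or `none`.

A → no match — must end with "yx"
B → no match — must start with "yxx"
C → no match
D → match
E → no match — must start with "yx"
F → no match

D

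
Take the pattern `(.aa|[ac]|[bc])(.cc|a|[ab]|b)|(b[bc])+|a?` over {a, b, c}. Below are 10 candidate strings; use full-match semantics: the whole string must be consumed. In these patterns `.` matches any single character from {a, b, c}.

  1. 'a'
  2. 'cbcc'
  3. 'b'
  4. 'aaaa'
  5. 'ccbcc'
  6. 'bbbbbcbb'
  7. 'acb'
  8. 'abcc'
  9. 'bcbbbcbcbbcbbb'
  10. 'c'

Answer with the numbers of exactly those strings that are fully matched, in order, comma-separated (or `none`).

1, 2, 4, 6, 8

1 → match
2 → match
3 → no match
4 → match
5 → no match
6 → match
7 → no match
8 → match
9 → no match
10 → no match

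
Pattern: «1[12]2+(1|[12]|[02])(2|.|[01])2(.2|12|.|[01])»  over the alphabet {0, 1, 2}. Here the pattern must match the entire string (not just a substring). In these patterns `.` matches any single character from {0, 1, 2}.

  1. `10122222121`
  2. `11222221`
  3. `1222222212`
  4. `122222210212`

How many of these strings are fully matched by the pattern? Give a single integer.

3

1 → no match
2 → match
3 → match
4 → match
Total matched: 3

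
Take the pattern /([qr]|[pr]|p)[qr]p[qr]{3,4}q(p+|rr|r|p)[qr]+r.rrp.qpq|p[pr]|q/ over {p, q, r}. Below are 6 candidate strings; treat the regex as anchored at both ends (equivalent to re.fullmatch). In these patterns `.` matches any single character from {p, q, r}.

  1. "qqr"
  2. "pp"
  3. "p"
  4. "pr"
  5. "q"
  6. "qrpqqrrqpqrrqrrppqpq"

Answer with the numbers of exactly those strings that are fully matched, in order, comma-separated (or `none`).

2, 4, 5, 6

1 → no match
2 → match
3 → no match
4 → match
5 → match
6 → match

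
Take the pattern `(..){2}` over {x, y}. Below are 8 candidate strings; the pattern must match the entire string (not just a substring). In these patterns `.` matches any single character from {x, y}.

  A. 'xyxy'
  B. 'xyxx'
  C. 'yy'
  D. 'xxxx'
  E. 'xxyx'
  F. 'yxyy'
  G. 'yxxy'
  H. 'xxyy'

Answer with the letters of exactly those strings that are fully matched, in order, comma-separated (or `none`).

A → match
B → match
C → no match
D → match
E → match
F → match
G → match
H → match

A, B, D, E, F, G, H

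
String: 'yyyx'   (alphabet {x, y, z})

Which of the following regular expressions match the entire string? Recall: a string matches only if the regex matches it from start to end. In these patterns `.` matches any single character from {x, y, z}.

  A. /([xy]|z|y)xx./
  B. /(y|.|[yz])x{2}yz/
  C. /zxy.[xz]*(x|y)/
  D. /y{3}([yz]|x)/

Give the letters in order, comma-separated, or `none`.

A → no match
B → no match — must end with 'xyz'
C → no match — must start with 'zxy'
D → match

D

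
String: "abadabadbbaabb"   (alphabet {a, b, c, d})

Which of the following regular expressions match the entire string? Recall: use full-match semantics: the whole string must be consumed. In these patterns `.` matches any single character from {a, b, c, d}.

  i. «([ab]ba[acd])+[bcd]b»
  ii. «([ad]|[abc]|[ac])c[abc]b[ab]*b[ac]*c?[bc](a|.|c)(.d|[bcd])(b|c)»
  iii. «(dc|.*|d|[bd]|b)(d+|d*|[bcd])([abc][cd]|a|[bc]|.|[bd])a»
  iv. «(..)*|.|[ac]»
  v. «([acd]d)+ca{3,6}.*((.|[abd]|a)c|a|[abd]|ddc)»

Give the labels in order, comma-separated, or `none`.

i → match
ii → no match
iii → no match — must end with "a"
iv → match
v → no match

i, iv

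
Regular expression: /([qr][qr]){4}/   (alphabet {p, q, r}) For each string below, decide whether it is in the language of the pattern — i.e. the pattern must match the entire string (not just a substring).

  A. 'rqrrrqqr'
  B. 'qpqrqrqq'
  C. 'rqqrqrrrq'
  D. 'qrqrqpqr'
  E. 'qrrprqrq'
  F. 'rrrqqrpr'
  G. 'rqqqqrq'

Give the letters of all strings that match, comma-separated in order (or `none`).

A → match
B → no match
C → no match
D → no match
E → no match
F → no match
G → no match

A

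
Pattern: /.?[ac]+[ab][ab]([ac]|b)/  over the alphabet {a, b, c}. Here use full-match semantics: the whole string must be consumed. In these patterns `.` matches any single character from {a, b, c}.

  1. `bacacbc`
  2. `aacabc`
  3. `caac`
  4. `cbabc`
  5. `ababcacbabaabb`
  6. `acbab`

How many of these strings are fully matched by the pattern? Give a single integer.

3

1 → no match
2 → match
3 → match
4 → no match
5 → no match
6 → match
Total matched: 3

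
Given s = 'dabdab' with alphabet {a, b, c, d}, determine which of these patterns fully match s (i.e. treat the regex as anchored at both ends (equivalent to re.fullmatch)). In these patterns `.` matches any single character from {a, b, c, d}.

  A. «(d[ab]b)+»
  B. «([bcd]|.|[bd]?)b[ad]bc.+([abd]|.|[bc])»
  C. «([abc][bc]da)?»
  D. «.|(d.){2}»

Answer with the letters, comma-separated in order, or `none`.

A

A → match
B → no match
C → no match
D → no match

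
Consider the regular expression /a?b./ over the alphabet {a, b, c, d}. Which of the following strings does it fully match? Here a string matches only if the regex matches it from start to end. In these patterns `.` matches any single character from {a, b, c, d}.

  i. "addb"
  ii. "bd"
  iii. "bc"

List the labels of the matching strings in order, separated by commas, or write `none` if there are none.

i → no match
ii → match
iii → match

ii, iii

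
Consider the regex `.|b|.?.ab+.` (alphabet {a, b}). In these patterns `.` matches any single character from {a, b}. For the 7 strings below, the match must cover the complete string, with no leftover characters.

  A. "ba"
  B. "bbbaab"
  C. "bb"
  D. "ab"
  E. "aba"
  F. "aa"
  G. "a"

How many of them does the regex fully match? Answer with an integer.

1

A. "ba" → no match
B. "bbbaab" → no match
C. "bb" → no match
D. "ab" → no match
E. "aba" → no match
F. "aa" → no match
G. "a" → match
Total matched: 1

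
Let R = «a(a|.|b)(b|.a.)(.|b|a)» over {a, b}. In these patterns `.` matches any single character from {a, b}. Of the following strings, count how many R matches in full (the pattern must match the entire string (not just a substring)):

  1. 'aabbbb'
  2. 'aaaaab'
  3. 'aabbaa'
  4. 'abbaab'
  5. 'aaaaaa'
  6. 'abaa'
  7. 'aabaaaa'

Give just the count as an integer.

3

1 → no match
2 → match
3 → no match
4 → match
5 → match
6 → no match
7 → no match
Total matched: 3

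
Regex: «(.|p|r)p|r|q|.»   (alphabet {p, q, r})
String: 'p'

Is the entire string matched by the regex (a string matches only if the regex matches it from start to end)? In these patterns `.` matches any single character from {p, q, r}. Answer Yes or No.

Yes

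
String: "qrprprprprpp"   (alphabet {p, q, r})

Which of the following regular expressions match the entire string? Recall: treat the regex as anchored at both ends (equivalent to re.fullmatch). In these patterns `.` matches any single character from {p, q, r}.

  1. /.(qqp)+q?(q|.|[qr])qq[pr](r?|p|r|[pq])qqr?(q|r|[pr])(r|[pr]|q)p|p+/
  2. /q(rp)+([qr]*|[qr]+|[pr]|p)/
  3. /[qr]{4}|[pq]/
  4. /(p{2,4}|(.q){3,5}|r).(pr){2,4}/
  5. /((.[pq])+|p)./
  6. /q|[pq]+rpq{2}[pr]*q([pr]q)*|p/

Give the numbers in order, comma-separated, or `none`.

2

1 → no match
2 → match
3 → no match
4 → no match — must end with "pr"
5 → no match
6 → no match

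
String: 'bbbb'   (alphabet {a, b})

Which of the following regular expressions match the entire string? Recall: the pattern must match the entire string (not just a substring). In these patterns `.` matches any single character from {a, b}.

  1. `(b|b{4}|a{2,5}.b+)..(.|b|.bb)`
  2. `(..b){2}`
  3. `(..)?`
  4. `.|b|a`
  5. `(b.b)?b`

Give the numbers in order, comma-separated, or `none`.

1 → match
2 → no match
3 → no match
4 → no match
5 → match

1, 5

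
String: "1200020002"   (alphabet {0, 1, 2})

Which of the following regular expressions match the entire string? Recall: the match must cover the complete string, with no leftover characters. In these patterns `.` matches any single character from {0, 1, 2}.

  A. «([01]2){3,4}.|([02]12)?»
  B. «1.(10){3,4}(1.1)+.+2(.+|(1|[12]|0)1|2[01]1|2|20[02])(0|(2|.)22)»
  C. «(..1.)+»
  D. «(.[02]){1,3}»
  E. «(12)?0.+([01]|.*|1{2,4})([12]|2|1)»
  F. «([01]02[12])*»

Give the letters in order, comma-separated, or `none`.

A → no match
B → no match
C → no match
D → no match
E → match
F → no match

E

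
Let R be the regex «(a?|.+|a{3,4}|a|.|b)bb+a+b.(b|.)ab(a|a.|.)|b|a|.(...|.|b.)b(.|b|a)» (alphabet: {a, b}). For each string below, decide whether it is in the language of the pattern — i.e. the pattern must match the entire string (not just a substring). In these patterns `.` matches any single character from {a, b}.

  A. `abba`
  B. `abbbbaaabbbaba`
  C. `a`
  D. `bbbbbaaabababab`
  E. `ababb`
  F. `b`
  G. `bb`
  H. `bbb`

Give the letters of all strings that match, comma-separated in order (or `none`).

A, B, C, D, E, F

A → match
B → match
C → match
D → match
E → match
F → match
G → no match
H → no match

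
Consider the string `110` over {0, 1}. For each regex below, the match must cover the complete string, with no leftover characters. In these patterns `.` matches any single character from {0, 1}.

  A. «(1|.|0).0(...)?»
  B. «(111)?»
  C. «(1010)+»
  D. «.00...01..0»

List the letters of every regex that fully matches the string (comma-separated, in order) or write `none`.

A

A → match
B → no match
C → no match — must start with `1010`
D → no match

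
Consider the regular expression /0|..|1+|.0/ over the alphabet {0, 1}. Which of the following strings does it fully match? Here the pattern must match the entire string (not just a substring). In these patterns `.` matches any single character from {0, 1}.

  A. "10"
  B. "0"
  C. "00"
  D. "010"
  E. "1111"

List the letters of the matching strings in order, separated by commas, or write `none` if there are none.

A, B, C, E

A → match
B → match
C → match
D → no match
E → match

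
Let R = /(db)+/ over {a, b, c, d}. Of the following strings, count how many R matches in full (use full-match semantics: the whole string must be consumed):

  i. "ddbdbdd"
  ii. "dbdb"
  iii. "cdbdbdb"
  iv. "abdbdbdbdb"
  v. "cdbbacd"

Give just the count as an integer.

i → no match — must start with "db"
ii → match
iii → no match — must start with "db"
iv → no match — must start with "db"
v → no match — must start with "db"
Total matched: 1

1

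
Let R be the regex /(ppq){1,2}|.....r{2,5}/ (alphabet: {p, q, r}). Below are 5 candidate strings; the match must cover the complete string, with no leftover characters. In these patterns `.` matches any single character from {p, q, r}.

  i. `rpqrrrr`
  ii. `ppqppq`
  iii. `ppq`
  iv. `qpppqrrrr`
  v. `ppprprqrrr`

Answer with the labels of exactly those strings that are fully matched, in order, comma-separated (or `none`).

i, ii, iii, iv

i. `rpqrrrr` → match
ii. `ppqppq` → match
iii. `ppq` → match
iv. `qpppqrrrr` → match
v. `ppprprqrrr` → no match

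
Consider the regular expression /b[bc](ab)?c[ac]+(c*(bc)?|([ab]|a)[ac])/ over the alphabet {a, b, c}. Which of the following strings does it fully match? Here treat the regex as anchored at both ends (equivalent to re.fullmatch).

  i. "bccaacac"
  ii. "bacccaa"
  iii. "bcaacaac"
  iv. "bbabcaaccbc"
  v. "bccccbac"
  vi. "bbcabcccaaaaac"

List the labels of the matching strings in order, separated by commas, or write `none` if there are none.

i → match
ii → no match
iii → no match
iv → match
v → no match
vi → no match

i, iv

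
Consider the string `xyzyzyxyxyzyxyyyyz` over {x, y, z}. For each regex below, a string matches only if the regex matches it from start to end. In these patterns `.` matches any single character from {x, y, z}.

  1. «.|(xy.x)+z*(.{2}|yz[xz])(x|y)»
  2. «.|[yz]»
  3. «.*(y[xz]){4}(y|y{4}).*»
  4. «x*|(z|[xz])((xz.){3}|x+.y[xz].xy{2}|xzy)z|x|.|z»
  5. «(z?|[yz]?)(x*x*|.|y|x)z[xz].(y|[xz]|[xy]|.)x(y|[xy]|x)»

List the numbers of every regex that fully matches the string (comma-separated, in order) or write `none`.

3

1 → no match
2 → no match
3 → match
4 → no match
5 → no match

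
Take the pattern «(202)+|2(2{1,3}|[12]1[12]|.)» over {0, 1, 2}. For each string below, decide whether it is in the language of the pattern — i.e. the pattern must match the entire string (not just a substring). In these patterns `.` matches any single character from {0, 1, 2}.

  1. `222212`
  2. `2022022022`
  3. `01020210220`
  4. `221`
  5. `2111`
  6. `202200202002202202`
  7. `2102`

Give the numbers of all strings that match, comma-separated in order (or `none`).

5

1 → no match
2 → no match
3 → no match
4 → no match
5 → match
6 → no match
7 → no match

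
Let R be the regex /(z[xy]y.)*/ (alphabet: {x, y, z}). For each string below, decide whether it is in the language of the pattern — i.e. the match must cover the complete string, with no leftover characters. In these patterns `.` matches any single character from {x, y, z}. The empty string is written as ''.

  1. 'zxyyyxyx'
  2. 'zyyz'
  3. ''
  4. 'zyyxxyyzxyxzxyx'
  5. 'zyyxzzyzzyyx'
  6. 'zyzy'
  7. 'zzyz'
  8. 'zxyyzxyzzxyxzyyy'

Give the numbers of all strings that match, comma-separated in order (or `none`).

1 → no match
2 → match
3 → match
4 → no match
5 → no match
6 → no match
7 → no match
8 → match

2, 3, 8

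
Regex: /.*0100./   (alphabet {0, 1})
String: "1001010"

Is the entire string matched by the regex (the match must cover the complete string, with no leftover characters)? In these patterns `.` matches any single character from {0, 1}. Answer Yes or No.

No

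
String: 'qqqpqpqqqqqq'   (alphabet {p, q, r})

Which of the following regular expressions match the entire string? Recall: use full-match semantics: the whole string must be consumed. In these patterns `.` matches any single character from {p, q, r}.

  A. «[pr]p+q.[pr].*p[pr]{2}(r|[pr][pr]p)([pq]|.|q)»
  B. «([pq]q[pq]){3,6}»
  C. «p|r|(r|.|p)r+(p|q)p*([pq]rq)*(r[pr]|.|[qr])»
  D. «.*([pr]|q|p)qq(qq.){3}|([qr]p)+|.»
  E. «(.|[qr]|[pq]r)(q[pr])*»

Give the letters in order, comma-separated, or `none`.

A → no match
B → match
C → no match
D → no match
E → no match

B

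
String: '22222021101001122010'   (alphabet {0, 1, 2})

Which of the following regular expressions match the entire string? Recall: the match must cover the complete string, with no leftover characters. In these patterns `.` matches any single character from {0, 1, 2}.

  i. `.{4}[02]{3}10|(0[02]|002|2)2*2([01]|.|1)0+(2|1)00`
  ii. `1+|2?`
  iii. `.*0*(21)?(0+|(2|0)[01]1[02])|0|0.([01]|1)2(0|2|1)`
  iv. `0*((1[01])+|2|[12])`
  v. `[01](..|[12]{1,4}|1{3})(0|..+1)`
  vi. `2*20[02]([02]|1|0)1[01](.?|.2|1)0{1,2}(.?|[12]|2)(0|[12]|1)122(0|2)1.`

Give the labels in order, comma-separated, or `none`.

iii, vi

i → no match
ii → no match
iii → match
iv → no match
v → no match
vi → match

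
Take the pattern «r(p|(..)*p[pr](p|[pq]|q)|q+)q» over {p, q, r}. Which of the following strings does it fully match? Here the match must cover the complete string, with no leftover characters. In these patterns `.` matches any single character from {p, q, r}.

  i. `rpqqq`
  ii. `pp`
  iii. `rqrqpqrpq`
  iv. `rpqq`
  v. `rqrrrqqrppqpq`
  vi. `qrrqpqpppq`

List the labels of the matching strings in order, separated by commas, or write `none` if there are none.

i → no match
ii → no match — must start with `r`
iii → no match
iv → no match
v → no match
vi → no match — must start with `r`

none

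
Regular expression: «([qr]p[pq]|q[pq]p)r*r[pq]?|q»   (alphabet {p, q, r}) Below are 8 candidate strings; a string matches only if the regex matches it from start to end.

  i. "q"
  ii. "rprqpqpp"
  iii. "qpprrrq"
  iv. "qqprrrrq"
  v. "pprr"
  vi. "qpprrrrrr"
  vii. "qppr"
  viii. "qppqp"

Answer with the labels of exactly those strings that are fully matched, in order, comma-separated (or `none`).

i → match
ii → no match
iii → match
iv → match
v → no match
vi → match
vii → match
viii → no match

i, iii, iv, vi, vii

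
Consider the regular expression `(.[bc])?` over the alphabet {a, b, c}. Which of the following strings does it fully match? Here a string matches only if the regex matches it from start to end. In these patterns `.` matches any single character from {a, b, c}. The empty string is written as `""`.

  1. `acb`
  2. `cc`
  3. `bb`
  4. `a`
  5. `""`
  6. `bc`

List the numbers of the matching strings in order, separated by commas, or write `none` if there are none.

1 → no match
2 → match
3 → match
4 → no match
5 → match
6 → match

2, 3, 5, 6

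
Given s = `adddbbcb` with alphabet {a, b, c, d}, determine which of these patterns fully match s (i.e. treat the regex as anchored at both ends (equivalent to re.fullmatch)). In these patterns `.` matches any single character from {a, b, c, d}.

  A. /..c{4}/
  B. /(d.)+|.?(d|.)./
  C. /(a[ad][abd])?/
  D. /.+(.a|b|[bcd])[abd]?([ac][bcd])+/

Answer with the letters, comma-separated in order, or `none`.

D

A → no match — must end with `c`
B → no match
C → no match
D → match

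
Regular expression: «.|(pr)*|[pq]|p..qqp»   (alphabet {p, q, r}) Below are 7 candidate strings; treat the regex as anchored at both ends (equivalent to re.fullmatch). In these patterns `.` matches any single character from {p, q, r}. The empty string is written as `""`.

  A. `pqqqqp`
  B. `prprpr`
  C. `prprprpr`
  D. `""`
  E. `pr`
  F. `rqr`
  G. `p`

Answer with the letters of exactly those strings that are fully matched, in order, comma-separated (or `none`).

A, B, C, D, E, G

A → match
B → match
C → match
D → match
E → match
F → no match
G → match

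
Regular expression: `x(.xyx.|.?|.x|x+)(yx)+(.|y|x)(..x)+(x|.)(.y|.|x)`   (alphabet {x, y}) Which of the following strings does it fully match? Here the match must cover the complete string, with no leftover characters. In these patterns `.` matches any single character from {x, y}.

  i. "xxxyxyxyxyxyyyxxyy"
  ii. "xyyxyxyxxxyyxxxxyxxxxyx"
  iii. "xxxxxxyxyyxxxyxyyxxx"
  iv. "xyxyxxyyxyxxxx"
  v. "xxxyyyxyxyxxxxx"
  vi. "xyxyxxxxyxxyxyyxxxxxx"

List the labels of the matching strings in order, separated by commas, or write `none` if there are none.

i → match
ii → no match
iii → match
iv → match
v → no match
vi → match

i, iii, iv, vi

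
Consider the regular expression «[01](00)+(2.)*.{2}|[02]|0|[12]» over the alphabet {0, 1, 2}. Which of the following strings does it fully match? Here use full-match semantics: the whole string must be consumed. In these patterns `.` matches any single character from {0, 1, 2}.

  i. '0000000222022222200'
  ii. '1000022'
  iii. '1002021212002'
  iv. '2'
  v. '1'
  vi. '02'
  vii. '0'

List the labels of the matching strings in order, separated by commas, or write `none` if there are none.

i → match
ii → match
iii → match
iv → match
v → match
vi → no match
vii → match

i, ii, iii, iv, v, vii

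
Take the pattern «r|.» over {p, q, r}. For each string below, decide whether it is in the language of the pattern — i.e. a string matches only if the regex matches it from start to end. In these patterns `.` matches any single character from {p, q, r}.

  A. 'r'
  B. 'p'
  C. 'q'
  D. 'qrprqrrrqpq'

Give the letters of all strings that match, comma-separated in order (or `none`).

A → match
B → match
C → match
D → no match

A, B, C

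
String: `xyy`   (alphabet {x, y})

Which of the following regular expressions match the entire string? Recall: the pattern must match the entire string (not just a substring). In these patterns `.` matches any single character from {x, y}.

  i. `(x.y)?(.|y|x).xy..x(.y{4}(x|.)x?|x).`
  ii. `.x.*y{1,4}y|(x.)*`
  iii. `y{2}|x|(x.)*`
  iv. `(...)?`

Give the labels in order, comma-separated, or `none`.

i → no match
ii → no match
iii → no match
iv → match

iv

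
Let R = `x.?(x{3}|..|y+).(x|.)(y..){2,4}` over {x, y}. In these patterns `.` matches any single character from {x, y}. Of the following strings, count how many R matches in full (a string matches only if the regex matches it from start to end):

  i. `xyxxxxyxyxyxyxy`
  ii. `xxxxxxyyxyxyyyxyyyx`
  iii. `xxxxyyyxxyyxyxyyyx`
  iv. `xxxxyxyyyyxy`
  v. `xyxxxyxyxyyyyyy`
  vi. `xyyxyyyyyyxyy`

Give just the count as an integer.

2

i → no match
ii → no match
iii → match
iv → match
v → no match
vi → no match
Total matched: 2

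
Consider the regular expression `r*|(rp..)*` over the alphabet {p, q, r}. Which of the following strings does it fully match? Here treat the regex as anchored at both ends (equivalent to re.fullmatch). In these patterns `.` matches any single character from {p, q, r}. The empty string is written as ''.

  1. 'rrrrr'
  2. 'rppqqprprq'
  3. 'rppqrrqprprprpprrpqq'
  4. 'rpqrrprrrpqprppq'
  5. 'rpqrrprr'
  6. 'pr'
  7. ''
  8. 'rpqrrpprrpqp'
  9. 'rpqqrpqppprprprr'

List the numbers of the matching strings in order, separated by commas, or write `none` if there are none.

1 → match
2 → no match
3 → no match
4 → match
5 → match
6 → no match
7 → match
8 → match
9 → no match

1, 4, 5, 7, 8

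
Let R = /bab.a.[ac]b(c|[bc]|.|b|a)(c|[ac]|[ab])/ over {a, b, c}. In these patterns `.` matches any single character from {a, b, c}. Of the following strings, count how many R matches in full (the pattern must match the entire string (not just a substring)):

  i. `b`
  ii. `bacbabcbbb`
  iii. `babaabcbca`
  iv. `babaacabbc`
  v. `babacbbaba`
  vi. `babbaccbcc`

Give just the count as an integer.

3

i. `b` → no match — must start with `bab`
ii. `bacbabcbbb` → no match — must start with `bab`
iii. `babaabcbca` → match
iv. `babaacabbc` → match
v. `babacbbaba` → no match
vi. `babbaccbcc` → match
Total matched: 3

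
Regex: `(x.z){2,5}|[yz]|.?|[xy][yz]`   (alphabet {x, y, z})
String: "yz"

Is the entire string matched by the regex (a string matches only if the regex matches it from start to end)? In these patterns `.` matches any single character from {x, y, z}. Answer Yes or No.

Yes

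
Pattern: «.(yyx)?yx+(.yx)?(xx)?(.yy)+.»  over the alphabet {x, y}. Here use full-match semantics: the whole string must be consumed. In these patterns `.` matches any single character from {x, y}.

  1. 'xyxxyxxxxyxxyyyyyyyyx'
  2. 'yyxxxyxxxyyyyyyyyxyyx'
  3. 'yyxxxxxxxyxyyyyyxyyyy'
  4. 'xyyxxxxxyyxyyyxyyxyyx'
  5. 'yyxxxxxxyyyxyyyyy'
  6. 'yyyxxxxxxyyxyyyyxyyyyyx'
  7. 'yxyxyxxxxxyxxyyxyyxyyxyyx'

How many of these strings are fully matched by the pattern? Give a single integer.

0

1 → no match
2 → no match
3 → no match
4 → no match
5 → no match
6 → no match
7 → no match
Total matched: 0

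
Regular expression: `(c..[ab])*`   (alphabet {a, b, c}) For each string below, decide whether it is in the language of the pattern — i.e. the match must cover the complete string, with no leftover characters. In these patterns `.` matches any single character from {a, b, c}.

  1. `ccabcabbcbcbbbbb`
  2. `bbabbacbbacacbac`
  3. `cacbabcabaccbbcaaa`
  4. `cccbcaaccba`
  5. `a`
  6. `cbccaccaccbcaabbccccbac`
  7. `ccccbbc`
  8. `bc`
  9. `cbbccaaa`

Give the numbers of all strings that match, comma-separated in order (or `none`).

none

1 → no match
2 → no match
3 → no match
4 → no match
5 → no match
6 → no match
7 → no match
8 → no match
9 → no match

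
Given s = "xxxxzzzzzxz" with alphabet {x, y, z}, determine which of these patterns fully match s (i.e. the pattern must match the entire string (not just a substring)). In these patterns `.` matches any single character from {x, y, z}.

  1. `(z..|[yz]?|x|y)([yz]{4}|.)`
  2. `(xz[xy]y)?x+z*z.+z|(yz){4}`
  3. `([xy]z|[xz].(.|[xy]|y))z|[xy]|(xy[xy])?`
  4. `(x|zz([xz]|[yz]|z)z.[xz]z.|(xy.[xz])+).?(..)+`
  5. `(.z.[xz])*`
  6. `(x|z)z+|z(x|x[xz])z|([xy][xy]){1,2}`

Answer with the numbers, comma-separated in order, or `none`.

1 → no match
2 → match
3 → no match
4 → match
5 → no match
6 → no match

2, 4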